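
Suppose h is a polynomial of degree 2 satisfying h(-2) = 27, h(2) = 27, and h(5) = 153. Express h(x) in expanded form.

Using the Lagrange interpolation formula with nodes -2, 2, 5:
  L_0(x) = (x - 2)(x - 5) / 28
  L_1(x) = (x + 2)(x - 5) / -12
  L_2(x) = (x + 2)(x - 2) / 21
Then h(x) = 27·L_0(x) + 27·L_1(x) + 153·L_2(x).
Expanding and collecting terms gives h(x) = 6x² + 3.
Check: h(2) = 27. ✓

h(x) = 6x^2 + 3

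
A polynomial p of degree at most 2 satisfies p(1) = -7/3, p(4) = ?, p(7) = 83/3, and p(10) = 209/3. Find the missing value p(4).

11/3

On equispaced nodes a degree-2 polynomial has vanishing third forward difference, so
  - p(1) + 3·p(4) - 3·p(7) + p(10) = 0.
Substituting the known values and solving for p(4):
  3·p(4) = 11
  p(4) = 11/3.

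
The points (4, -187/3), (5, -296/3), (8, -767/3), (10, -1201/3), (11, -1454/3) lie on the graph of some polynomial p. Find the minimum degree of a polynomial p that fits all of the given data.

2

Divided differences on the nodes 4, 5, 8, 10, 11:
  order 0: -187/3  -296/3  -767/3  -1201/3  -1454/3
  order 1: -109/3  -157/3  -217/3  -253/3
  order 2: -4  -4  -4
  order 3: 0  0
  order 4: 0
The order-2 divided differences are all -4 (nonzero) and every higher order vanishes, so the data lies on a polynomial of degree exactly 2.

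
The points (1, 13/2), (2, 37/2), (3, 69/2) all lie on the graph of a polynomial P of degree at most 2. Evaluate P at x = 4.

Write P(x) = ax^2 + bx + c. Substituting each data point gives a linear system:
  a + b + c = 13/2
  4a + 2b + c = 37/2
  9a + 3b + c = 69/2
Solving the system yields a = 2, b = 6, c = -3/2.
So P(x) = 2x^2 + 6x - 3/2.
Then P(4) = 109/2.

109/2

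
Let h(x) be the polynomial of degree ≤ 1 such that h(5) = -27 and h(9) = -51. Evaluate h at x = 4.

-21

Write h(x) = ax + b. Substituting each data point gives a linear system:
  5a + b = -27
  9a + b = -51
Solving the system yields a = -6, b = 3.
So h(x) = -6x + 3.
Then h(4) = -21.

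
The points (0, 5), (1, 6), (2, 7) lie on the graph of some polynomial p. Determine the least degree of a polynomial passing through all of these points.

Forward differences of the values at u = 0, 1, 2:
  p  : 5  6  7
  Δ  : 1  1
  Δ^2: 0
The first differences are constant (1) and nonzero, while all higher differences vanish, so the minimal degree is 1.

1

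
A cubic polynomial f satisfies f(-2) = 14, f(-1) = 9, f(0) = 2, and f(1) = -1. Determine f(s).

Write f(s) = as^3 + bs^2 + cs + d. Substituting each data point gives a linear system:
  -8a + 4b - 2c + d = 14
  -a + b - c + d = 9
  d = 2
  a + b + c + d = -1
Solving the system yields a = 1, b = 2, c = -6, d = 2.
So f(s) = s³ + 2s² - 6s + 2.
Check: f(0) = 2. ✓

f(s) = s^3 + 2s^2 - 6s + 2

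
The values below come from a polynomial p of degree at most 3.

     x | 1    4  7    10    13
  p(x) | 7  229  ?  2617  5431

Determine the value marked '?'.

991

On equispaced nodes a degree-3 polynomial has vanishing fourth forward difference, so
  p(1) - 4·p(4) + 6·p(7) - 4·p(10) + p(13) = 0.
Substituting the known values and solving for p(7):
  6·p(7) = 5946
  p(7) = 991.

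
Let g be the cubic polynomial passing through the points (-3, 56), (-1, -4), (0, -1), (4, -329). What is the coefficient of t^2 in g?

Write g(t) = at^3 + bt^2 + ct + d. Substituting each data point gives a linear system:
  -27a + 9b - 3c + d = 56
  -a + b - c + d = -4
  d = -1
  64a + 16b + 4c + d = -329
Solving the system yields a = -4, b = -5, c = 2, d = -1.
So g(t) = -4t³ - 5t² + 2t - 1.
The coefficient of t^2 is -5.

-5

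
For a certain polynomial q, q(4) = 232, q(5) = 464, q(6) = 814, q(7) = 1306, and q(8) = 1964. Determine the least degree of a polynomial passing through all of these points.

Forward differences of the values at u = 4, 5, 6, 7, 8:
  q  : 232  464  814  1306  1964
  Δ  : 232  350  492  658
  Δ^2: 118  142  166
  Δ^3: 24  24
  Δ^4: 0
The third differences are constant (24) and nonzero, while all higher differences vanish, so the minimal degree is 3.

3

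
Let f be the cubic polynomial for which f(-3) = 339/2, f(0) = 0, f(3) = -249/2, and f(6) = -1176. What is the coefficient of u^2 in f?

5/2

Write f(u) = au^3 + bu^2 + cu + d. Substituting each data point gives a linear system:
  -27a + 9b - 3c + d = 339/2
  d = 0
  27a + 9b + 3c + d = -249/2
  216a + 36b + 6c + d = -1176
Solving the system yields a = -6, b = 5/2, c = 5, d = 0.
So f(u) = -6u³ + (5/2)u² + 5u.
The coefficient of u^2 is 5/2.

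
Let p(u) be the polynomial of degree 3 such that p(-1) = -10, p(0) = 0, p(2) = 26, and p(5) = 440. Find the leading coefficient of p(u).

Write p(u) = au^3 + bu^2 + cu + d. Substituting each data point gives a linear system:
  -a + b - c + d = -10
  d = 0
  8a + 4b + 2c + d = 26
  125a + 25b + 5c + d = 440
Solving the system yields a = 4, b = -3, c = 3, d = 0.
So p(u) = 4u³ - 3u² + 3u.
The leading coefficient is 4.

4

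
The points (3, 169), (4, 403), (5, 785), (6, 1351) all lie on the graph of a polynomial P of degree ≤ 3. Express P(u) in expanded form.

Write P(u) = au^3 + bu^2 + cu + d. Substituting each data point gives a linear system:
  27a + 9b + 3c + d = 169
  64a + 16b + 4c + d = 403
  125a + 25b + 5c + d = 785
  216a + 36b + 6c + d = 1351
Solving the system yields a = 6, b = 2, c = -2, d = -5.
So P(u) = 6u^3 + 2u^2 - 2u - 5.
Check: P(5) = 785. ✓

P(u) = 6u^3 + 2u^2 - 2u - 5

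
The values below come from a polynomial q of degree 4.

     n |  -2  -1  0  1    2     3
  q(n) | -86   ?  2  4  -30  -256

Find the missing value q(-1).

0

The 5 known points determine the degree-4 polynomial uniquely.
Write q(n) = an^4 + bn^3 + cn^2 + dn + e. Substituting each data point gives a linear system:
  16a - 8b + 4c - 2d + e = -86
  e = 2
  a + b + c + d + e = 4
  16a + 8b + 4c + 2d + e = -30
  81a + 27b + 9c + 3d + e = -256
Solving the system yields a = -5, b = 4, c = 5, d = -2, e = 2.
So q(n) = -5n^4 + 4n^3 + 5n^2 - 2n + 2.
Then q(-1) = 0.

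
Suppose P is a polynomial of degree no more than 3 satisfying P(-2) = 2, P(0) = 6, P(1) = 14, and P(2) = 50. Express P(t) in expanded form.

P(t) = 3t^3 + 5t^2 + 6

Write P(t) = at^3 + bt^2 + ct + d. Substituting each data point gives a linear system:
  -8a + 4b - 2c + d = 2
  d = 6
  a + b + c + d = 14
  8a + 4b + 2c + d = 50
Solving the system yields a = 3, b = 5, c = 0, d = 6.
So P(t) = 3t^3 + 5t^2 + 6.
Check: P(2) = 50. ✓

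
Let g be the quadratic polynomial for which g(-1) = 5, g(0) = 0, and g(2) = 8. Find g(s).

Write g(s) = as^2 + bs + c. Substituting each data point gives a linear system:
  a - b + c = 5
  c = 0
  4a + 2b + c = 8
Solving the system yields a = 3, b = -2, c = 0.
So g(s) = 3s² - 2s.
Check: g(2) = 8. ✓

g(s) = 3s^2 - 2s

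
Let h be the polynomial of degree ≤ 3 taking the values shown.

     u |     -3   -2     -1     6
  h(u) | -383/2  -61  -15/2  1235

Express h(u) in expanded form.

h(u) = 6u^3 - (5/2)u^2 + 4u + 5

Using the Lagrange interpolation formula with nodes -3, -2, -1, 6:
  L_0(u) = (u + 2)(u + 1)(u - 6) / -18
  L_1(u) = (u + 3)(u + 1)(u - 6) / 8
  L_2(u) = (u + 3)(u + 2)(u - 6) / -14
  L_3(u) = (u + 3)(u + 2)(u + 1) / 504
Then h(u) = -383/2·L_0(u) - 61·L_1(u) - 15/2·L_2(u) + 1235·L_3(u).
Expanding and collecting terms gives h(u) = 6u^3 - (5/2)u^2 + 4u + 5.
Check: h(-2) = -61. ✓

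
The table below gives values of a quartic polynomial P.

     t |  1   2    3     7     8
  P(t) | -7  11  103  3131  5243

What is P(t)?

P(t) = t^4 + 3t^3 - 6t^2 - 5

Write P(t) = at^4 + bt^3 + ct^2 + dt + e. Substituting each data point gives a linear system:
  a + b + c + d + e = -7
  16a + 8b + 4c + 2d + e = 11
  81a + 27b + 9c + 3d + e = 103
  2401a + 343b + 49c + 7d + e = 3131
  4096a + 512b + 64c + 8d + e = 5243
Solving the system yields a = 1, b = 3, c = -6, d = 0, e = -5.
So P(t) = t^4 + 3t^3 - 6t^2 - 5.
Check: P(3) = 103. ✓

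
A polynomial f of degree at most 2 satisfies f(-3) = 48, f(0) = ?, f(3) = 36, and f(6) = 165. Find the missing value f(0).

-3

The 3 known points determine the degree-2 polynomial uniquely.
Write f(x) = ax^2 + bx + c. Substituting each data point gives a linear system:
  9a - 3b + c = 48
  9a + 3b + c = 36
  36a + 6b + c = 165
Solving the system yields a = 5, b = -2, c = -3.
So f(x) = 5x² - 2x - 3.
Then f(0) = -3.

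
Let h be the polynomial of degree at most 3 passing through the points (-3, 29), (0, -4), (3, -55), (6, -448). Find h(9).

-1507

Write h(t) = at^3 + bt^2 + ct + d. Substituting each data point gives a linear system:
  -27a + 9b - 3c + d = 29
  d = -4
  27a + 9b + 3c + d = -55
  216a + 36b + 6c + d = -448
Solving the system yields a = -2, b = -1, c = 4, d = -4.
So h(t) = -2t^3 - t^2 + 4t - 4.
Then h(9) = -1507.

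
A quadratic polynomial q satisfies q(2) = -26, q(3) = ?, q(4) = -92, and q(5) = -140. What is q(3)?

The 3 known points determine the degree-2 polynomial uniquely.
Write q(t) = at^2 + bt + c. Substituting each data point gives a linear system:
  4a + 2b + c = -26
  16a + 4b + c = -92
  25a + 5b + c = -140
Solving the system yields a = -5, b = -3, c = 0.
So q(t) = -5t² - 3t.
Then q(3) = -54.

-54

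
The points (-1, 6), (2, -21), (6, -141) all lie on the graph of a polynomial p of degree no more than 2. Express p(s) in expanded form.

Write p(s) = as^2 + bs + c. Substituting each data point gives a linear system:
  a - b + c = 6
  4a + 2b + c = -21
  36a + 6b + c = -141
Solving the system yields a = -3, b = -6, c = 3.
So p(s) = -3s² - 6s + 3.
Check: p(-1) = 6. ✓

p(s) = -3s^2 - 6s + 3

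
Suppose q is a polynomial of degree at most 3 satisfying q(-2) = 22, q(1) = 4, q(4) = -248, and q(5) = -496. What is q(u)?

Write q(u) = au^3 + bu^2 + cu + d. Substituting each data point gives a linear system:
  -8a + 4b - 2c + d = 22
  a + b + c + d = 4
  64a + 16b + 4c + d = -248
  125a + 25b + 5c + d = -496
Solving the system yields a = -4, b = -1, c = 5, d = 4.
So q(u) = -4u³ - u² + 5u + 4.
Check: q(4) = -248. ✓

q(u) = -4u^3 - u^2 + 5u + 4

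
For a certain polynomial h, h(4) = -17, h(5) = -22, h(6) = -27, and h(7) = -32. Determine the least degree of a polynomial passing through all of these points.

Forward differences of the values at s = 4, 5, 6, 7:
  h  : -17  -22  -27  -32
  Δ  : -5  -5  -5
  Δ^2: 0  0
  Δ^3: 0
The first differences are constant (-5) and nonzero, while all higher differences vanish, so the minimal degree is 1.

1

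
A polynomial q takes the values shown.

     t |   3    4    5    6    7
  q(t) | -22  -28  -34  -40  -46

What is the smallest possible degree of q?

1

Forward differences of the values at t = 3, 4, 5, 6, 7:
  q  : -22  -28  -34  -40  -46
  Δ  : -6  -6  -6  -6
  Δ^2: 0  0  0
  Δ^3: 0  0
  Δ^4: 0
The first differences are constant (-6) and nonzero, while all higher differences vanish, so the minimal degree is 1.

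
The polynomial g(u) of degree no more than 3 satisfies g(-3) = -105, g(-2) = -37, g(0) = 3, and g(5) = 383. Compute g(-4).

Write g(u) = au^3 + bu^2 + cu + d. Substituting each data point gives a linear system:
  -27a + 9b - 3c + d = -105
  -8a + 4b - 2c + d = -37
  d = 3
  125a + 25b + 5c + d = 383
Solving the system yields a = 3, b = -1, c = 6, d = 3.
So g(u) = 3u³ - u² + 6u + 3.
Then g(-4) = -229.

-229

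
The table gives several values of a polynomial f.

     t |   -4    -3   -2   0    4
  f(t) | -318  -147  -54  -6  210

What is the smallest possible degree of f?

3

Divided differences on the nodes -4, -3, -2, 0, 4:
  order 0: -318  -147  -54  -6  210
  order 1: 171  93  24  54
  order 2: -39  -23  5
  order 3: 4  4
  order 4: 0
The order-3 divided differences are all 4 (nonzero) and every higher order vanishes, so the data lies on a polynomial of degree exactly 3.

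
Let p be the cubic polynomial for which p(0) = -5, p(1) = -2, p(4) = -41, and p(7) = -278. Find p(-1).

-6

Using the Lagrange interpolation formula with nodes 0, 1, 4, 7:
  L_0(u) = (u - 1)(u - 4)(u - 7) / -28
  L_1(u) = u(u - 4)(u - 7) / 18
  L_2(u) = u(u - 1)(u - 7) / -36
  L_3(u) = u(u - 1)(u - 4) / 126
Then p(u) = -5·L_0(u) - 2·L_1(u) - 41·L_2(u) - 278·L_3(u).
Expanding and collecting terms gives p(u) = -u^3 + u^2 + 3u - 5.
Evaluating at u = -1: p(-1) = -6.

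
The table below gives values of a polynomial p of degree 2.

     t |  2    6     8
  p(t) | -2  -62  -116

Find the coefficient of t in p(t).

Write p(t) = at^2 + bt + c. Substituting each data point gives a linear system:
  4a + 2b + c = -2
  36a + 6b + c = -62
  64a + 8b + c = -116
Solving the system yields a = -2, b = 1, c = 4.
So p(t) = -2t^2 + t + 4.
The coefficient of t is 1.

1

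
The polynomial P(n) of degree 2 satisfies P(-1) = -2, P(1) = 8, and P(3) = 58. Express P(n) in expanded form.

Using the Lagrange interpolation formula with nodes -1, 1, 3:
  L_0(n) = (n - 1)(n - 3) / 8
  L_1(n) = (n + 1)(n - 3) / -4
  L_2(n) = (n + 1)(n - 1) / 8
Then P(n) = -2·L_0(n) + 8·L_1(n) + 58·L_2(n).
Expanding and collecting terms gives P(n) = 5n^2 + 5n - 2.
Check: P(1) = 8. ✓

P(n) = 5n^2 + 5n - 2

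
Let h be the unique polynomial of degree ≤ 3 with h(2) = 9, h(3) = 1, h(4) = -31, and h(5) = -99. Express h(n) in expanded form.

Using the Lagrange interpolation formula with nodes 2, 3, 4, 5:
  L_0(n) = (n - 3)(n - 4)(n - 5) / -6
  L_1(n) = (n - 2)(n - 4)(n - 5) / 2
  L_2(n) = (n - 2)(n - 3)(n - 5) / -2
  L_3(n) = (n - 2)(n - 3)(n - 4) / 6
Then h(n) = 9·L_0(n) + 1·L_1(n) - 31·L_2(n) - 99·L_3(n).
Expanding and collecting terms gives h(n) = -2n^3 + 6n^2 + 1.
Check: h(3) = 1. ✓

h(n) = -2n^3 + 6n^2 + 1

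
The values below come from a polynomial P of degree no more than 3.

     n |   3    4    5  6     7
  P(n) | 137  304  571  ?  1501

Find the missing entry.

962

On equispaced nodes a degree-3 polynomial has vanishing fourth forward difference, so
  P(3) - 4·P(4) + 6·P(5) - 4·P(6) + P(7) = 0.
Substituting the known values and solving for P(6):
  -4·P(6) = -3848
  P(6) = 962.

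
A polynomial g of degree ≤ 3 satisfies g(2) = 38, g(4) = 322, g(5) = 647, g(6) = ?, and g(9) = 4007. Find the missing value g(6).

The 4 known points determine the degree-3 polynomial uniquely.
Write g(n) = an^3 + bn^2 + cn + d. Substituting each data point gives a linear system:
  8a + 4b + 2c + d = 38
  64a + 16b + 4c + d = 322
  125a + 25b + 5c + d = 647
  729a + 81b + 9c + d = 4007
Solving the system yields a = 6, b = -5, c = 4, d = 2.
So g(n) = 6n^3 - 5n^2 + 4n + 2.
Then g(6) = 1142.

1142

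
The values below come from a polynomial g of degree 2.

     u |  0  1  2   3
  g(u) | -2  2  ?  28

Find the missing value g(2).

The 3 known points determine the degree-2 polynomial uniquely.
Write g(u) = au^2 + bu + c. Substituting each data point gives a linear system:
  c = -2
  a + b + c = 2
  9a + 3b + c = 28
Solving the system yields a = 3, b = 1, c = -2.
So g(u) = 3u^2 + u - 2.
Then g(2) = 12.

12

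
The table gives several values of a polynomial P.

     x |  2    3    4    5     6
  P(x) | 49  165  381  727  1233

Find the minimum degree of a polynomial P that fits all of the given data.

3

Forward differences of the values at x = 2, 3, 4, 5, 6:
  P  : 49  165  381  727  1233
  Δ  : 116  216  346  506
  Δ^2: 100  130  160
  Δ^3: 30  30
  Δ^4: 0
The third differences are constant (30) and nonzero, while all higher differences vanish, so the minimal degree is 3.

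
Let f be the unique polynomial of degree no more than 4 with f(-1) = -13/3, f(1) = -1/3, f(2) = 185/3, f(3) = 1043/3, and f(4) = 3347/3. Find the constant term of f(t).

Write f(t) = at^4 + bt^3 + ct^2 + dt + e. Substituting each data point gives a linear system:
  a - b + c - d + e = -13/3
  a + b + c + d + e = -1/3
  16a + 8b + 4c + 2d + e = 185/3
  81a + 27b + 9c + 3d + e = 1043/3
  256a + 64b + 16c + 4d + e = 3347/3
Solving the system yields a = 4, b = 3, c = -6, d = -1, e = -1/3.
So f(t) = 4t^4 + 3t^3 - 6t^2 - t - 1/3.
The constant term is -1/3.

-1/3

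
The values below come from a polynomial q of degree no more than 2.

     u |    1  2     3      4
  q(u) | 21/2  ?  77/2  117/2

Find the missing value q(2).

The 3 known points determine the degree-2 polynomial uniquely.
Write q(u) = au^2 + bu + c. Substituting each data point gives a linear system:
  a + b + c = 21/2
  9a + 3b + c = 77/2
  16a + 4b + c = 117/2
Solving the system yields a = 2, b = 6, c = 5/2.
So q(u) = 2u^2 + 6u + 5/2.
Then q(2) = 45/2.

45/2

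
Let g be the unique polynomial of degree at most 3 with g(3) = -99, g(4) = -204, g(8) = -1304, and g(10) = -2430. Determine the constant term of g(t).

Write g(t) = at^3 + bt^2 + ct + d. Substituting each data point gives a linear system:
  27a + 9b + 3c + d = -99
  64a + 16b + 4c + d = -204
  512a + 64b + 8c + d = -1304
  1000a + 100b + 10c + d = -2430
Solving the system yields a = -2, b = -4, c = -3, d = 0.
So g(t) = -2t^3 - 4t^2 - 3t.
The constant term is 0.

0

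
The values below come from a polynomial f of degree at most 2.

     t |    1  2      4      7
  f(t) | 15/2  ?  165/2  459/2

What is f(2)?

49/2

The 3 known points determine the degree-2 polynomial uniquely.
Write f(t) = at^2 + bt + c. Substituting each data point gives a linear system:
  a + b + c = 15/2
  16a + 4b + c = 165/2
  49a + 7b + c = 459/2
Solving the system yields a = 4, b = 5, c = -3/2.
So f(t) = 4t² + 5t - 3/2.
Then f(2) = 49/2.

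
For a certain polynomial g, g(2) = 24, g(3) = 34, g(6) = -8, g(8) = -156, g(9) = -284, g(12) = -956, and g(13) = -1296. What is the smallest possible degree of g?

3

Divided differences on the nodes 2, 3, 6, 8, 9, 12, 13:
  order 0: 24  34  -8  -156  -284  -956  -1296
  order 1: 10  -14  -74  -128  -224  -340
  order 2: -6  -12  -18  -24  -29
  order 3: -1  -1  -1  -1
  order 4: 0  0  0
  order 5: 0  0
  order 6: 0
The order-3 divided differences are all -1 (nonzero) and every higher order vanishes, so the data lies on a polynomial of degree exactly 3.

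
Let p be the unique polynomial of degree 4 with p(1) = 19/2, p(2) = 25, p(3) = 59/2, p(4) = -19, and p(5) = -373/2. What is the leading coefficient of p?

-1

Write p(x) = ax^4 + bx^3 + cx^2 + dx + e. Substituting each data point gives a linear system:
  a + b + c + d + e = 19/2
  16a + 8b + 4c + 2d + e = 25
  81a + 27b + 9c + 3d + e = 59/2
  256a + 64b + 16c + 4d + e = -19
  625a + 125b + 25c + 5d + e = -373/2
Solving the system yields a = -1, b = 3, c = 3/2, d = 5, e = 1.
So p(x) = -x^4 + 3x^3 + (3/2)x^2 + 5x + 1.
The leading coefficient is -1.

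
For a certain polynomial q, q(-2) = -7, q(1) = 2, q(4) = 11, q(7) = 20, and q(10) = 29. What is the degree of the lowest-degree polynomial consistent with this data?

1

Forward differences of the values at s = -2, 1, 4, 7, 10:
  q  : -7  2  11  20  29
  Δ  : 9  9  9  9
  Δ^2: 0  0  0
  Δ^3: 0  0
  Δ^4: 0
The first differences are constant (9) and nonzero, while all higher differences vanish, so the minimal degree is 1.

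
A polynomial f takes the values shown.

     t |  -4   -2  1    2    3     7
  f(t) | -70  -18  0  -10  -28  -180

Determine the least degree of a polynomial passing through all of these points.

Divided differences on the nodes -4, -2, 1, 2, 3, 7:
  order 0: -70  -18  0  -10  -28  -180
  order 1: 26  6  -10  -18  -38
  order 2: -4  -4  -4  -4
  order 3: 0  0  0
  order 4: 0  0
  order 5: 0
The order-2 divided differences are all -4 (nonzero) and every higher order vanishes, so the data lies on a polynomial of degree exactly 2.

2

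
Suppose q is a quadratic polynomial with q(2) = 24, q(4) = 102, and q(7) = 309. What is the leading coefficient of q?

Write q(s) = as^2 + bs + c. Substituting each data point gives a linear system:
  4a + 2b + c = 24
  16a + 4b + c = 102
  49a + 7b + c = 309
Solving the system yields a = 6, b = 3, c = -6.
So q(s) = 6s^2 + 3s - 6.
The leading coefficient is 6.

6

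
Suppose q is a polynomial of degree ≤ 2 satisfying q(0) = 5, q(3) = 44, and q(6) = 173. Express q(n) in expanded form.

Write q(n) = an^2 + bn + c. Substituting each data point gives a linear system:
  c = 5
  9a + 3b + c = 44
  36a + 6b + c = 173
Solving the system yields a = 5, b = -2, c = 5.
So q(n) = 5n^2 - 2n + 5.
Check: q(0) = 5. ✓

q(n) = 5n^2 - 2n + 5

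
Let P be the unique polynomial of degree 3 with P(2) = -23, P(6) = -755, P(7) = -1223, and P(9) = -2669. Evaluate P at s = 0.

Using the Lagrange interpolation formula with nodes 2, 6, 7, 9:
  L_0(s) = (s - 6)(s - 7)(s - 9) / -140
  L_1(s) = (s - 2)(s - 7)(s - 9) / 12
  L_2(s) = (s - 2)(s - 6)(s - 9) / -10
  L_3(s) = (s - 2)(s - 6)(s - 7) / 42
Then P(s) = -23·L_0(s) - 755·L_1(s) - 1223·L_2(s) - 2669·L_3(s).
Expanding and collecting terms gives P(s) = -4s^3 + 3s^2 + s - 5.
Evaluating at s = 0: P(0) = -5.

-5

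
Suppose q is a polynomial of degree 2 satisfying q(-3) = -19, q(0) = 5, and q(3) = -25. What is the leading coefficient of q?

-3

Write q(x) = ax^2 + bx + c. Substituting each data point gives a linear system:
  9a - 3b + c = -19
  c = 5
  9a + 3b + c = -25
Solving the system yields a = -3, b = -1, c = 5.
So q(x) = -3x^2 - x + 5.
The leading coefficient is -3.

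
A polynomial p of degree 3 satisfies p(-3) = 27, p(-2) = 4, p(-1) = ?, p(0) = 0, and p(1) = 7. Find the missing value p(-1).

-3

The 4 known points determine the degree-3 polynomial uniquely.
Write p(x) = ax^3 + bx^2 + cx + d. Substituting each data point gives a linear system:
  -27a + 9b - 3c + d = 27
  -8a + 4b - 2c + d = 4
  d = 0
  a + b + c + d = 7
Solving the system yields a = -1, b = 2, c = 6, d = 0.
So p(x) = -x^3 + 2x^2 + 6x.
Then p(-1) = -3.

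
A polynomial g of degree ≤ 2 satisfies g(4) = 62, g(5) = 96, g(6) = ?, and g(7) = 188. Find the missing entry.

138

The 3 known points determine the degree-2 polynomial uniquely.
Write g(s) = as^2 + bs + c. Substituting each data point gives a linear system:
  16a + 4b + c = 62
  25a + 5b + c = 96
  49a + 7b + c = 188
Solving the system yields a = 4, b = -2, c = 6.
So g(s) = 4s² - 2s + 6.
Then g(6) = 138.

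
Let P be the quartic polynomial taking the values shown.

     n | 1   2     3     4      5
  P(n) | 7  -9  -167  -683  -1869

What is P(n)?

Write P(n) = an^4 + bn^3 + cn^2 + dn + e. Substituting each data point gives a linear system:
  a + b + c + d + e = 7
  16a + 8b + 4c + 2d + e = -9
  81a + 27b + 9c + 3d + e = -167
  256a + 64b + 16c + 4d + e = -683
  625a + 125b + 25c + 5d + e = -1869
Solving the system yields a = -4, b = 4, c = 5, d = 1, e = 1.
So P(n) = -4n⁴ + 4n³ + 5n² + n + 1.
Check: P(3) = -167. ✓

P(n) = -4n^4 + 4n^3 + 5n^2 + n + 1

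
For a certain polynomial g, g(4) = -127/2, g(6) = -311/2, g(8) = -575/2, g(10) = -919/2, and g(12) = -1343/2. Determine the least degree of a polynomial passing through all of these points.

2

Forward differences of the values at t = 4, 6, 8, 10, 12:
  g  : -127/2  -311/2  -575/2  -919/2  -1343/2
  Δ  : -92  -132  -172  -212
  Δ^2: -40  -40  -40
  Δ^3: 0  0
  Δ^4: 0
The second differences are constant (-40) and nonzero, while all higher differences vanish, so the minimal degree is 2.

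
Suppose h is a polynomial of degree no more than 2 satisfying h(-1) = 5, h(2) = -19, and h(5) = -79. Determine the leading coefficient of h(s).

-2

Write h(s) = as^2 + bs + c. Substituting each data point gives a linear system:
  a - b + c = 5
  4a + 2b + c = -19
  25a + 5b + c = -79
Solving the system yields a = -2, b = -6, c = 1.
So h(s) = -2s^2 - 6s + 1.
The leading coefficient is -2.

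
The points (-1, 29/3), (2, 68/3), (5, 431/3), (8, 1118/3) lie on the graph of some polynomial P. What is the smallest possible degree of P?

Forward differences of the values at x = -1, 2, 5, 8:
  P  : 29/3  68/3  431/3  1118/3
  Δ  : 13  121  229
  Δ^2: 108  108
  Δ^3: 0
The second differences are constant (108) and nonzero, while all higher differences vanish, so the minimal degree is 2.

2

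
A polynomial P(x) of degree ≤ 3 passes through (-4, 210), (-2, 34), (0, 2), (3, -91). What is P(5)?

-393

Write P(x) = ax^3 + bx^2 + cx + d. Substituting each data point gives a linear system:
  -64a + 16b - 4c + d = 210
  -8a + 4b - 2c + d = 34
  d = 2
  27a + 9b + 3c + d = -91
Solving the system yields a = -3, b = 0, c = -4, d = 2.
So P(x) = -3x^3 - 4x + 2.
Then P(5) = -393.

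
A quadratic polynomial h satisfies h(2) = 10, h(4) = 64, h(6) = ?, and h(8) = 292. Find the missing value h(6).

158

On equispaced nodes a degree-2 polynomial has vanishing third forward difference, so
  - h(2) + 3·h(4) - 3·h(6) + h(8) = 0.
Substituting the known values and solving for h(6):
  -3·h(6) = -474
  h(6) = 158.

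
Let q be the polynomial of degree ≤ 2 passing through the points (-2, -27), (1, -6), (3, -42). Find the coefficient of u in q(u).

Write q(u) = au^2 + bu + c. Substituting each data point gives a linear system:
  4a - 2b + c = -27
  a + b + c = -6
  9a + 3b + c = -42
Solving the system yields a = -5, b = 2, c = -3.
So q(u) = -5u² + 2u - 3.
The coefficient of u is 2.

2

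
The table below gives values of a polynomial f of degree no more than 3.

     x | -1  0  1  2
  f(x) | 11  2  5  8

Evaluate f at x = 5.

-103

Using the Lagrange interpolation formula with nodes -1, 0, 1, 2:
  L_0(x) = x(x - 1)(x - 2) / -6
  L_1(x) = (x + 1)(x - 1)(x - 2) / 2
  L_2(x) = (x + 1)x(x - 2) / -2
  L_3(x) = (x + 1)x(x - 1) / 6
Then f(x) = 11·L_0(x) + 2·L_1(x) + 5·L_2(x) + 8·L_3(x).
Expanding and collecting terms gives f(x) = -2x^3 + 6x^2 - x + 2.
Evaluating at x = 5: f(5) = -103.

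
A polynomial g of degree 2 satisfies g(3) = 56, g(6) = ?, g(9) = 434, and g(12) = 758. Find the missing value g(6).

The 3 known points determine the degree-2 polynomial uniquely.
Write g(x) = ax^2 + bx + c. Substituting each data point gives a linear system:
  9a + 3b + c = 56
  81a + 9b + c = 434
  144a + 12b + c = 758
Solving the system yields a = 5, b = 3, c = 2.
So g(x) = 5x^2 + 3x + 2.
Then g(6) = 200.

200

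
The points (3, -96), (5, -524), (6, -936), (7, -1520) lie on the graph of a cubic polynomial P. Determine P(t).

P(t) = -5t^3 + 4t^2 - t + 6

Write P(t) = at^3 + bt^2 + ct + d. Substituting each data point gives a linear system:
  27a + 9b + 3c + d = -96
  125a + 25b + 5c + d = -524
  216a + 36b + 6c + d = -936
  343a + 49b + 7c + d = -1520
Solving the system yields a = -5, b = 4, c = -1, d = 6.
So P(t) = -5t³ + 4t² - t + 6.
Check: P(7) = -1520. ✓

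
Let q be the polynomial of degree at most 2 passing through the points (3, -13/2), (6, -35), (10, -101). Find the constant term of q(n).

Write q(n) = an^2 + bn + c. Substituting each data point gives a linear system:
  9a + 3b + c = -13/2
  36a + 6b + c = -35
  100a + 10b + c = -101
Solving the system yields a = -1, b = -1/2, c = 4.
So q(n) = -n^2 - (1/2)n + 4.
The constant term is 4.

4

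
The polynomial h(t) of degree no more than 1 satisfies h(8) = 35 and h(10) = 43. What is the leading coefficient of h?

4

Write h(t) = at + b. Substituting each data point gives a linear system:
  8a + b = 35
  10a + b = 43
Solving the system yields a = 4, b = 3.
So h(t) = 4t + 3.
The leading coefficient is 4.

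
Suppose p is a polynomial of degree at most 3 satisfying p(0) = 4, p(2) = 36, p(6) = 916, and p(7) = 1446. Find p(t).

p(t) = 4t^3 + 2t^2 - 4t + 4

Write p(t) = at^3 + bt^2 + ct + d. Substituting each data point gives a linear system:
  d = 4
  8a + 4b + 2c + d = 36
  216a + 36b + 6c + d = 916
  343a + 49b + 7c + d = 1446
Solving the system yields a = 4, b = 2, c = -4, d = 4.
So p(t) = 4t^3 + 2t^2 - 4t + 4.
Check: p(0) = 4. ✓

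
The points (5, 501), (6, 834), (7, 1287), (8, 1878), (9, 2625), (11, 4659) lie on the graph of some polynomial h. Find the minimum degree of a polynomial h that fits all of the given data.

Divided differences on the nodes 5, 6, 7, 8, 9, 11:
  order 0: 501  834  1287  1878  2625  4659
  order 1: 333  453  591  747  1017
  order 2: 60  69  78  90
  order 3: 3  3  3
  order 4: 0  0
  order 5: 0
The order-3 divided differences are all 3 (nonzero) and every higher order vanishes, so the data lies on a polynomial of degree exactly 3.

3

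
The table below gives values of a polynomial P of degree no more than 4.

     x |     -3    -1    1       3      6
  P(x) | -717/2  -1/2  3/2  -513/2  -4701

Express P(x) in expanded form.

P(x) = -4x^4 + 2x^3 + (3/2)x^2 - x + 3

Using the Lagrange interpolation formula with nodes -3, -1, 1, 3, 6:
  L_0(x) = (x + 1)(x - 1)(x - 3)(x - 6) / 432
  L_1(x) = (x + 3)(x - 1)(x - 3)(x - 6) / -112
  L_2(x) = (x + 3)(x + 1)(x - 3)(x - 6) / 80
  L_3(x) = (x + 3)(x + 1)(x - 1)(x - 6) / -144
  L_4(x) = (x + 3)(x + 1)(x - 1)(x - 3) / 945
Then P(x) = -717/2·L_0(x) - 1/2·L_1(x) + 3/2·L_2(x) - 513/2·L_3(x) - 4701·L_4(x).
Expanding and collecting terms gives P(x) = -4x^4 + 2x^3 + (3/2)x^2 - x + 3.
Check: P(3) = -513/2. ✓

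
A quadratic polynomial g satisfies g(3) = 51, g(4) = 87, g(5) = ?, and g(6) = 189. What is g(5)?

The 3 known points determine the degree-2 polynomial uniquely.
Write g(t) = at^2 + bt + c. Substituting each data point gives a linear system:
  9a + 3b + c = 51
  16a + 4b + c = 87
  36a + 6b + c = 189
Solving the system yields a = 5, b = 1, c = 3.
So g(t) = 5t² + t + 3.
Then g(5) = 133.

133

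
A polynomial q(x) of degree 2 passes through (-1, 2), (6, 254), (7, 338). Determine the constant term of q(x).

2

Write q(x) = ax^2 + bx + c. Substituting each data point gives a linear system:
  a - b + c = 2
  36a + 6b + c = 254
  49a + 7b + c = 338
Solving the system yields a = 6, b = 6, c = 2.
So q(x) = 6x^2 + 6x + 2.
The constant term is 2.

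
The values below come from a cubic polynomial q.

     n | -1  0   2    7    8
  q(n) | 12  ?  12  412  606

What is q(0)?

The 4 known points determine the degree-3 polynomial uniquely.
Write q(n) = an^3 + bn^2 + cn + d. Substituting each data point gives a linear system:
  -a + b - c + d = 12
  8a + 4b + 2c + d = 12
  343a + 49b + 7c + d = 412
  512a + 64b + 8c + d = 606
Solving the system yields a = 1, b = 2, c = -5, d = 6.
So q(n) = n^3 + 2n^2 - 5n + 6.
Then q(0) = 6.

6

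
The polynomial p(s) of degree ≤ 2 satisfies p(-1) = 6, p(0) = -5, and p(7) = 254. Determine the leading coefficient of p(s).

Write p(s) = as^2 + bs + c. Substituting each data point gives a linear system:
  a - b + c = 6
  c = -5
  49a + 7b + c = 254
Solving the system yields a = 6, b = -5, c = -5.
So p(s) = 6s^2 - 5s - 5.
The leading coefficient is 6.

6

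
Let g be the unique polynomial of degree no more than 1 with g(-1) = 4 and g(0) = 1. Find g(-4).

13

Write g(x) = ax + b. Substituting each data point gives a linear system:
  -a + b = 4
  b = 1
Solving the system yields a = -3, b = 1.
So g(x) = -3x + 1.
Then g(-4) = 13.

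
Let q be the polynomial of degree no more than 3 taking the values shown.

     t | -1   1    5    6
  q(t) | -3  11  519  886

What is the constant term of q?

4

Write q(t) = at^3 + bt^2 + ct + d. Substituting each data point gives a linear system:
  -a + b - c + d = -3
  a + b + c + d = 11
  125a + 25b + 5c + d = 519
  216a + 36b + 6c + d = 886
Solving the system yields a = 4, b = 0, c = 3, d = 4.
So q(t) = 4t³ + 3t + 4.
The constant term is 4.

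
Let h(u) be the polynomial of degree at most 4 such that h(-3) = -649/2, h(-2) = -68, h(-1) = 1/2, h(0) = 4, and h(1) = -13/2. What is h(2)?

-52

Write h(u) = au^4 + bu^3 + cu^2 + du + e. Substituting each data point gives a linear system:
  81a - 27b + 9c - 3d + e = -649/2
  16a - 8b + 4c - 2d + e = -68
  a - b + c - d + e = 1/2
  e = 4
  a + b + c + d + e = -13/2
Solving the system yields a = -3, b = 5/2, c = -4, d = -6, e = 4.
So h(u) = -3u⁴ + (5/2)u³ - 4u² - 6u + 4.
Then h(2) = -52.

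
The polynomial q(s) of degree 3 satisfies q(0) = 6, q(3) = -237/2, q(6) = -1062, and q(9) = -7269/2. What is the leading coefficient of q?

Write q(s) = as^3 + bs^2 + cs + d. Substituting each data point gives a linear system:
  d = 6
  27a + 9b + 3c + d = -237/2
  216a + 36b + 6c + d = -1062
  729a + 81b + 9c + d = -7269/2
Solving the system yields a = -5, b = -1/2, c = 5, d = 6.
So q(s) = -5s^3 - (1/2)s^2 + 5s + 6.
The leading coefficient is -5.

-5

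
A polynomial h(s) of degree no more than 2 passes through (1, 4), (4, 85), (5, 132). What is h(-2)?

13

Write h(s) = as^2 + bs + c. Substituting each data point gives a linear system:
  a + b + c = 4
  16a + 4b + c = 85
  25a + 5b + c = 132
Solving the system yields a = 5, b = 2, c = -3.
So h(s) = 5s² + 2s - 3.
Then h(-2) = 13.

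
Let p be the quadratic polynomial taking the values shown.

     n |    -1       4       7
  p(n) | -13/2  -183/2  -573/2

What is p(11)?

Using the Lagrange interpolation formula with nodes -1, 4, 7:
  L_0(n) = (n - 4)(n - 7) / 40
  L_1(n) = (n + 1)(n - 7) / -15
  L_2(n) = (n + 1)(n - 4) / 24
Then p(n) = -13/2·L_0(n) - 183/2·L_1(n) - 573/2·L_2(n).
Expanding and collecting terms gives p(n) = -6n^2 + n + 1/2.
Evaluating at n = 11: p(11) = -1429/2.

-1429/2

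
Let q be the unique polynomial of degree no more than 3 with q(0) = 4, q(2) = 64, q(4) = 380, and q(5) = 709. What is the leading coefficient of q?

Write q(s) = as^3 + bs^2 + cs + d. Substituting each data point gives a linear system:
  d = 4
  8a + 4b + 2c + d = 64
  64a + 16b + 4c + d = 380
  125a + 25b + 5c + d = 709
Solving the system yields a = 5, b = 2, c = 6, d = 4.
So q(s) = 5s³ + 2s² + 6s + 4.
The leading coefficient is 5.

5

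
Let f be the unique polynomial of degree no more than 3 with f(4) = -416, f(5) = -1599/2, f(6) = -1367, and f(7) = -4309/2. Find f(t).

Write f(t) = at^3 + bt^2 + ct + d. Substituting each data point gives a linear system:
  64a + 16b + 4c + d = -416
  125a + 25b + 5c + d = -1599/2
  216a + 36b + 6c + d = -1367
  343a + 49b + 7c + d = -4309/2
Solving the system yields a = -6, b = -2, c = 1/2, d = -2.
So f(t) = -6t³ - 2t² + (1/2)t - 2.
Check: f(4) = -416. ✓

f(t) = -6t^3 - 2t^2 + (1/2)t - 2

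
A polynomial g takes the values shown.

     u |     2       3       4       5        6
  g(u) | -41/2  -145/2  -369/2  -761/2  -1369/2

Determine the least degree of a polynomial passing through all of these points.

3

Forward differences of the values at u = 2, 3, 4, 5, 6:
  g  : -41/2  -145/2  -369/2  -761/2  -1369/2
  Δ  : -52  -112  -196  -304
  Δ^2: -60  -84  -108
  Δ^3: -24  -24
  Δ^4: 0
The third differences are constant (-24) and nonzero, while all higher differences vanish, so the minimal degree is 3.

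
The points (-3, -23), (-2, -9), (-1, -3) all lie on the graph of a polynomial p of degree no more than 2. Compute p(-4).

Forward differences of the values at t = -3, -2, -1:
  p  : -23  -9  -3
  Δ  : 14  6
  Δ^2: -8
The second differences are constant, confirming degree 2.
Interpolating (Newton forward form) and evaluating at t = -4 gives p(-4) = -45.

-45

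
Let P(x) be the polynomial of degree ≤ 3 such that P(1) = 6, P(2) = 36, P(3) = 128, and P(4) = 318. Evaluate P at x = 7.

Write P(x) = ax^3 + bx^2 + cx + d. Substituting each data point gives a linear system:
  a + b + c + d = 6
  8a + 4b + 2c + d = 36
  27a + 9b + 3c + d = 128
  64a + 16b + 4c + d = 318
Solving the system yields a = 6, b = -5, c = 3, d = 2.
So P(x) = 6x^3 - 5x^2 + 3x + 2.
Then P(7) = 1836.

1836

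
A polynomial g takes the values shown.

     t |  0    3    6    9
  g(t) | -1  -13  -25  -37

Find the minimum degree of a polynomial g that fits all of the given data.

1

Forward differences of the values at t = 0, 3, 6, 9:
  g  : -1  -13  -25  -37
  Δ  : -12  -12  -12
  Δ^2: 0  0
  Δ^3: 0
The first differences are constant (-12) and nonzero, while all higher differences vanish, so the minimal degree is 1.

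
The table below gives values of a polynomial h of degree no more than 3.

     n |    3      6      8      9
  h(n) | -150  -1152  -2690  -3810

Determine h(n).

h(n) = -5n^3 - 2n^2 - n + 6

Using the Lagrange interpolation formula with nodes 3, 6, 8, 9:
  L_0(n) = (n - 6)(n - 8)(n - 9) / -90
  L_1(n) = (n - 3)(n - 8)(n - 9) / 18
  L_2(n) = (n - 3)(n - 6)(n - 9) / -10
  L_3(n) = (n - 3)(n - 6)(n - 8) / 18
Then h(n) = -150·L_0(n) - 1152·L_1(n) - 2690·L_2(n) - 3810·L_3(n).
Expanding and collecting terms gives h(n) = -5n³ - 2n² - n + 6.
Check: h(3) = -150. ✓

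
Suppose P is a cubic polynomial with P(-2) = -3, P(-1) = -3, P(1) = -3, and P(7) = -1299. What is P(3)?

-123

Write P(t) = at^3 + bt^2 + ct + d. Substituting each data point gives a linear system:
  -8a + 4b - 2c + d = -3
  -a + b - c + d = -3
  a + b + c + d = -3
  343a + 49b + 7c + d = -1299
Solving the system yields a = -3, b = -6, c = 3, d = 3.
So P(t) = -3t³ - 6t² + 3t + 3.
Then P(3) = -123.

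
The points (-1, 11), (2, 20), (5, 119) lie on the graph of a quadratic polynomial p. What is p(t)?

Using the Lagrange interpolation formula with nodes -1, 2, 5:
  L_0(t) = (t - 2)(t - 5) / 18
  L_1(t) = (t + 1)(t - 5) / -9
  L_2(t) = (t + 1)(t - 2) / 18
Then p(t) = 11·L_0(t) + 20·L_1(t) + 119·L_2(t).
Expanding and collecting terms gives p(t) = 5t² - 2t + 4.
Check: p(5) = 119. ✓

p(t) = 5t^2 - 2t + 4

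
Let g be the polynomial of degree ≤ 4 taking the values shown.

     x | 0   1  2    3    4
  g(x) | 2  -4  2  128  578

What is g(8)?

Write g(x) = ax^4 + bx^3 + cx^2 + dx + e. Substituting each data point gives a linear system:
  e = 2
  a + b + c + d + e = -4
  16a + 8b + 4c + 2d + e = 2
  81a + 27b + 9c + 3d + e = 128
  256a + 64b + 16c + 4d + e = 578
Solving the system yields a = 4, b = -6, c = -4, d = 0, e = 2.
So g(x) = 4x⁴ - 6x³ - 4x² + 2.
Then g(8) = 13058.

13058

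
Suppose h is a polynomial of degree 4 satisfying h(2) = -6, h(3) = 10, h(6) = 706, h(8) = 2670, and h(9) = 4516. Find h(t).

Write h(t) = at^4 + bt^3 + ct^2 + dt + e. Substituting each data point gives a linear system:
  16a + 8b + 4c + 2d + e = -6
  81a + 27b + 9c + 3d + e = 10
  1296a + 216b + 36c + 6d + e = 706
  4096a + 512b + 64c + 8d + e = 2670
  6561a + 729b + 81c + 9d + e = 4516
Solving the system yields a = 1, b = -3, c = 2, d = -2, e = -2.
So h(t) = t^4 - 3t^3 + 2t^2 - 2t - 2.
Check: h(8) = 2670. ✓

h(t) = t^4 - 3t^3 + 2t^2 - 2t - 2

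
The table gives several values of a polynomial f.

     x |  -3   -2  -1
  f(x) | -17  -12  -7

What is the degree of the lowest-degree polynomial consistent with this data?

1

Forward differences of the values at x = -3, -2, -1:
  f  : -17  -12  -7
  Δ  : 5  5
  Δ^2: 0
The first differences are constant (5) and nonzero, while all higher differences vanish, so the minimal degree is 1.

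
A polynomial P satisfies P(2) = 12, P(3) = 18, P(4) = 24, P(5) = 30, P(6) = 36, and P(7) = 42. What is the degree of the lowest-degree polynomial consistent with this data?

Forward differences of the values at n = 2, 3, 4, 5, 6, 7:
  P  : 12  18  24  30  36  42
  Δ  : 6  6  6  6  6
  Δ^2: 0  0  0  0
  Δ^3: 0  0  0
  Δ^4: 0  0
  Δ^5: 0
The first differences are constant (6) and nonzero, while all higher differences vanish, so the minimal degree is 1.

1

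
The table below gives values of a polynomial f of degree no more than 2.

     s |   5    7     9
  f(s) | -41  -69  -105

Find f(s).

Using the Lagrange interpolation formula with nodes 5, 7, 9:
  L_0(s) = (s - 7)(s - 9) / 8
  L_1(s) = (s - 5)(s - 9) / -4
  L_2(s) = (s - 5)(s - 7) / 8
Then f(s) = -41·L_0(s) - 69·L_1(s) - 105·L_2(s).
Expanding and collecting terms gives f(s) = -s² - 2s - 6.
Check: f(9) = -105. ✓

f(s) = -s^2 - 2s - 6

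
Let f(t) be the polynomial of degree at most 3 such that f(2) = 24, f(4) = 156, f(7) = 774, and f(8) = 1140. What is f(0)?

4

Write f(t) = at^3 + bt^2 + ct + d. Substituting each data point gives a linear system:
  8a + 4b + 2c + d = 24
  64a + 16b + 4c + d = 156
  343a + 49b + 7c + d = 774
  512a + 64b + 8c + d = 1140
Solving the system yields a = 2, b = 2, c = -2, d = 4.
So f(t) = 2t^3 + 2t^2 - 2t + 4.
Then f(0) = 4.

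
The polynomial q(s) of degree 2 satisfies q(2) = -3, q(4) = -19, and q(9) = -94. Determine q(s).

Write q(s) = as^2 + bs + c. Substituting each data point gives a linear system:
  4a + 2b + c = -3
  16a + 4b + c = -19
  81a + 9b + c = -94
Solving the system yields a = -1, b = -2, c = 5.
So q(s) = -s^2 - 2s + 5.
Check: q(2) = -3. ✓

q(s) = -s^2 - 2s + 5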